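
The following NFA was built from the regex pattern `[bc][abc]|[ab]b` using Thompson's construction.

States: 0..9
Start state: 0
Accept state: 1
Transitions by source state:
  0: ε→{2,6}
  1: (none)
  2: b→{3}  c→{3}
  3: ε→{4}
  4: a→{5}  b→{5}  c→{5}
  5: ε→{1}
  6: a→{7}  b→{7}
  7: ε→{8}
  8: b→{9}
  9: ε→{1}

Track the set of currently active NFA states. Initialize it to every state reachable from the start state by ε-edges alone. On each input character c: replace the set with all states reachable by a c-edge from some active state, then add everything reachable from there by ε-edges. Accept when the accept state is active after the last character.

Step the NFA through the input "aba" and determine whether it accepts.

initial (ε-close {0}): {0,2,6}
'a' @ 1: {7,8}
'b' @ 2: {1,9}  [accepting]
'a' @ 3: {}  — dead — no transitions
after full input: {}  (accept=1 not in)

Answer: REJECT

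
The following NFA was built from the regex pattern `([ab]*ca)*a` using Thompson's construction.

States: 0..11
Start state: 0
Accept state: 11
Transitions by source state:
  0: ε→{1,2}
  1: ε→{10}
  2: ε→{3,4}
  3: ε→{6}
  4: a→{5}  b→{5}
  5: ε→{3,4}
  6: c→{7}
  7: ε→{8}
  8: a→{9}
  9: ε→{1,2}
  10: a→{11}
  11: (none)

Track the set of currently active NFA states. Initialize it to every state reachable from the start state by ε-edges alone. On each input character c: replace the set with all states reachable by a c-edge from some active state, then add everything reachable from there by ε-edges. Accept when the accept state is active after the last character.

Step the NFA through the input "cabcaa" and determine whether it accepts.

start: ε-closure({0}) = {0,1,2,3,4,6,10}
'c' @ 1: {7,8}
'a' @ 2: {1,2,3,4,6,9,10}
'b' @ 3: {3,4,5,6}
'c' @ 4: {7,8}
'a' @ 5: {1,2,3,4,6,9,10}
'a' @ 6: {3,4,5,6,11}  ✓accept
after full input: {3,4,5,6,11}  (accept=11 in)

Answer: ACCEPT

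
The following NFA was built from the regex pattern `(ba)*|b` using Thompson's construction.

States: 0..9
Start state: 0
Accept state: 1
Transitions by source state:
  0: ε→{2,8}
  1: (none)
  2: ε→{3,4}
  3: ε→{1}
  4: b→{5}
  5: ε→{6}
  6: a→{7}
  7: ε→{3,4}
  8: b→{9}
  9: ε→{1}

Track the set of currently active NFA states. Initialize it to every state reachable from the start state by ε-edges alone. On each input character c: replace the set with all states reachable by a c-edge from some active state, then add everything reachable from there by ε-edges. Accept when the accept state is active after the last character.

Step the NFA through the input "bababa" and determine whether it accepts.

start: ε-closure({0}) = {0,1,2,3,4,8}
'b' @ 1: {1,5,6,9}  (accept∈set)
'a' @ 2: {1,3,4,7}  (accept∈set)
'b' @ 3: {5,6}
'a' @ 4: {1,3,4,7}  (accept∈set)
'b' @ 5: {5,6}
'a' @ 6: {1,3,4,7}  (accept∈set)
after full input: {1,3,4,7}  (accept=1 in)

Answer: ACCEPT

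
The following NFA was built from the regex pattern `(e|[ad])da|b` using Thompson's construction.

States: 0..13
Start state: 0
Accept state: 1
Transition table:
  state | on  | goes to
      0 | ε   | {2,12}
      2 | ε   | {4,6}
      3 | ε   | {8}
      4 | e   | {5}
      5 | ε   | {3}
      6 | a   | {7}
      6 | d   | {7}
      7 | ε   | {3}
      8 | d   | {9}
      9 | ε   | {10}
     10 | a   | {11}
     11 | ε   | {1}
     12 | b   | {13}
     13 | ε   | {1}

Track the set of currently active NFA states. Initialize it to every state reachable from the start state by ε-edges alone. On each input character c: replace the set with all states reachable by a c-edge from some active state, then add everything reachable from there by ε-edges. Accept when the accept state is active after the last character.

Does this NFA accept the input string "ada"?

Answer: ACCEPT

Trace:
S₀ = ε-closure({0}) = {0,2,4,6,12}
'a' @ 1: {3,7,8}
'd' @ 2: {9,10}
'a' @ 3: {1,11}  [accepting]
final: {1,11}; accept 1 in set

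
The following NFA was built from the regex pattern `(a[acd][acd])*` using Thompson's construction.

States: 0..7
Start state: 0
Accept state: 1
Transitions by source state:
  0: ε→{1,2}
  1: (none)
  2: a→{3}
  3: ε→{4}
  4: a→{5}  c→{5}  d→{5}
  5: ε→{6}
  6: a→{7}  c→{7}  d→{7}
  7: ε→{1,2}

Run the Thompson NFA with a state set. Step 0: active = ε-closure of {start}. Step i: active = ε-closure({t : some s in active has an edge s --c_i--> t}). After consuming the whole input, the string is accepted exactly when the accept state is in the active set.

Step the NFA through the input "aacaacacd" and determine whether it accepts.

S₀ = ε-closure({0}) = {0,1,2}
'a' @ 1: {3,4}
'a' @ 2: {5,6}
'c' @ 3: {1,2,7}  [accepting]
'a' @ 4: {3,4}
'a' @ 5: {5,6}
'c' @ 6: {1,2,7}  [accepting]
'a' @ 7: {3,4}
'c' @ 8: {5,6}
'd' @ 9: {1,2,7}  [accepting]
after full input: {1,2,7}  (accept=1 in)

Answer: ACCEPT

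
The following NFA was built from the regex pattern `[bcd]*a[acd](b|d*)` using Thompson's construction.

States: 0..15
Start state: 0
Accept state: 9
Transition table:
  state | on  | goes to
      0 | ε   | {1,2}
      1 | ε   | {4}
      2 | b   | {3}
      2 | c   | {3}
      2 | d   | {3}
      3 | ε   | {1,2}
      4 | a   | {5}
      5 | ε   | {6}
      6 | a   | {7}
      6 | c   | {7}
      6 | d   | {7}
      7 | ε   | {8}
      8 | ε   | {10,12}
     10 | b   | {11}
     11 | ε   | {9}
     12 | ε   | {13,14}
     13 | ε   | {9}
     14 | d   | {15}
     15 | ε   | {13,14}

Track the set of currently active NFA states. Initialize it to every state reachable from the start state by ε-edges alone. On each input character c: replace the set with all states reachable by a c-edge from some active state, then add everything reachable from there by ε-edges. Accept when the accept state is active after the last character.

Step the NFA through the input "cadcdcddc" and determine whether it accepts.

Answer: REJECT

Steps:
initial (ε-close {0}): {0,1,2,4}
'c' @ 1: {1,2,3,4}
'a' @ 2: {5,6}
'd' @ 3: {7,8,9,10,12,13,14}  (accept∈set)
'c' @ 4: {}  — dead — no transitions
rest 'dcddc' ignored (set empty)
final: {}; accept 9 not in set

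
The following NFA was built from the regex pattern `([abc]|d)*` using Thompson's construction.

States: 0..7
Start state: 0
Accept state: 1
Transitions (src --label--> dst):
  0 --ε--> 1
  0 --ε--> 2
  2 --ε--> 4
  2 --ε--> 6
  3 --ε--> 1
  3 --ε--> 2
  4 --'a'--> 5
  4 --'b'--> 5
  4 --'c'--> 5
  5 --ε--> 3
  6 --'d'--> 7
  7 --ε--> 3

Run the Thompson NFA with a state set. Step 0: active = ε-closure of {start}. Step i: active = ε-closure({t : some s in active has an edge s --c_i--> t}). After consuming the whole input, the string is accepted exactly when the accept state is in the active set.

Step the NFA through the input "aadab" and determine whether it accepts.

start: ε-closure({0}) = {0,1,2,4,6}
'a' @ 1: {1,2,3,4,5,6}  [accepting]
'a' @ 2: {1,2,3,4,5,6}  [accepting]
'd' @ 3: {1,2,3,4,6,7}  [accepting]
'a' @ 4: {1,2,3,4,5,6}  [accepting]
'b' @ 5: {1,2,3,4,5,6}  [accepting]
final: {1,2,3,4,5,6}; accept 1 in set

Answer: ACCEPT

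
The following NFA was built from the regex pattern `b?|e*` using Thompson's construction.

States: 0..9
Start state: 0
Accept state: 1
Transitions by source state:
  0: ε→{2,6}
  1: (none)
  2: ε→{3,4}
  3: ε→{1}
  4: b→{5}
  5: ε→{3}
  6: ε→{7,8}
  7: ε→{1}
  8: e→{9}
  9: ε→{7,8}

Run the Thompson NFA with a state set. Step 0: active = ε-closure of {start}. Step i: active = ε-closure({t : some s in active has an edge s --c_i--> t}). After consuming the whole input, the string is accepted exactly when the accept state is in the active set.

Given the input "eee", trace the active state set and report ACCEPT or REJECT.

initial (ε-close {0}): {0,1,2,3,4,6,7,8}
'e' @ 1: {1,7,8,9}  [accepting]
'e' @ 2: {1,7,8,9}  [accepting]
'e' @ 3: {1,7,8,9}  [accepting]
end set {1,7,8,9} — state 1 in

Answer: ACCEPT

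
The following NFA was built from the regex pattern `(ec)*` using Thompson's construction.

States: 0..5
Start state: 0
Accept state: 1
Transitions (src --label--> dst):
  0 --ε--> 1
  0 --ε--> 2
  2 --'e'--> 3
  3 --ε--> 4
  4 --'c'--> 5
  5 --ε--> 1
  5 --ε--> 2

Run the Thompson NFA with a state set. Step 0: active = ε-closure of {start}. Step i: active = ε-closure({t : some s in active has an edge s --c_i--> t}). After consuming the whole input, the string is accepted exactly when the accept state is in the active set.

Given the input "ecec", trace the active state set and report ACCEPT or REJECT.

Answer: ACCEPT

Derivation:
start: ε-closure({0}) = {0,1,2}
'e' @ 1: {3,4}
'c' @ 2: {1,2,5}  [accepting]
'e' @ 3: {3,4}
'c' @ 4: {1,2,5}  [accepting]
end set {1,2,5} — state 1 in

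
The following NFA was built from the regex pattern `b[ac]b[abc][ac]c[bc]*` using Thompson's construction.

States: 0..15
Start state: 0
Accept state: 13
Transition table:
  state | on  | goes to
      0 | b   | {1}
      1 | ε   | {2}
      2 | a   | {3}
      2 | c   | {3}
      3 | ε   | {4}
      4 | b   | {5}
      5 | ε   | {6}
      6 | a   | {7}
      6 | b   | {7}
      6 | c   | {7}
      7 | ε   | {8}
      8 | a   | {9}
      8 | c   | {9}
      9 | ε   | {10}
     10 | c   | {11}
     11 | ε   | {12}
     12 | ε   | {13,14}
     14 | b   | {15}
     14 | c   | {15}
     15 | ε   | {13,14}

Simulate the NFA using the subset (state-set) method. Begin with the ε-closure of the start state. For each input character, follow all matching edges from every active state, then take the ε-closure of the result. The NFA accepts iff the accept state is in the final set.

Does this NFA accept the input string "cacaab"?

Answer: REJECT

Steps:
initial (ε-close {0}): {0}
'c' @ 1: {}  — state set empty
rest 'acaab' ignored (set empty)
end set {} — state 13 not in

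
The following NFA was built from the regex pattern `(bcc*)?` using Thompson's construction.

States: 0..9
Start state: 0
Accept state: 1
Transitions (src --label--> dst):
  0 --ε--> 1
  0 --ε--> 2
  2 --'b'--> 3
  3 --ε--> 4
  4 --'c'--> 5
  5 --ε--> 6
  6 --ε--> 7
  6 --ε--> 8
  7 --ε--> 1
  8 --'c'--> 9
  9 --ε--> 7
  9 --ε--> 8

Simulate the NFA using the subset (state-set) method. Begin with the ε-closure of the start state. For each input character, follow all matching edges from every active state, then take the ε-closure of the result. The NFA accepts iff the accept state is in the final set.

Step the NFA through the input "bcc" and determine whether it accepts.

initial (ε-close {0}): {0,1,2}
'b' @ 1: {3,4}
'c' @ 2: {1,5,6,7,8}  (accept∈set)
'c' @ 3: {1,7,8,9}  (accept∈set)
after full input: {1,7,8,9}  (accept=1 in)

Answer: ACCEPT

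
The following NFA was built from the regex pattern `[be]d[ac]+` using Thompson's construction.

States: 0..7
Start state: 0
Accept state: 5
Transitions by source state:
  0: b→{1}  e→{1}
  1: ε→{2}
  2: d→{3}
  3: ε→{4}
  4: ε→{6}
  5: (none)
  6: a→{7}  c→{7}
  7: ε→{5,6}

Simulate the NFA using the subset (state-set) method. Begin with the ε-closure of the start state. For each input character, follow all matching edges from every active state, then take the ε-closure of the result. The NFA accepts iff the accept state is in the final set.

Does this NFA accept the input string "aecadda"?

S₀ = ε-closure({0}) = {0}
'a' @ 1: {}  — no active states
rest 'ecadda' ignored (set empty)
final: {}; accept 5 not in set

Answer: REJECT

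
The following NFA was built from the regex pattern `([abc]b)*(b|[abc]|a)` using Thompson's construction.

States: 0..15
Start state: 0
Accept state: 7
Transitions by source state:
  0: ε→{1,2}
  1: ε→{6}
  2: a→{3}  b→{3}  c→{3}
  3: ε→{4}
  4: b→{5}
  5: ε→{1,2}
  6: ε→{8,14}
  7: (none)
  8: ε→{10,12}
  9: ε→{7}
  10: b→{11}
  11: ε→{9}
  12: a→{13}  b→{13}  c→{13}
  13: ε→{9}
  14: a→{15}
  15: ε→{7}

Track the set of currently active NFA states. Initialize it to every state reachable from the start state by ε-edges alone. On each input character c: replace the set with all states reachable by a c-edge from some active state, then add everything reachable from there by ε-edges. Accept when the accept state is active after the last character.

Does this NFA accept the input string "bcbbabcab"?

start: ε-closure({0}) = {0,1,2,6,8,10,12,14}
'b' @ 1: {3,4,7,9,11,13}  ✓accept
'c' @ 2: {}  — state set empty
rest 'bbabcab' ignored (set empty)
end set {} — state 7 not in

Answer: REJECT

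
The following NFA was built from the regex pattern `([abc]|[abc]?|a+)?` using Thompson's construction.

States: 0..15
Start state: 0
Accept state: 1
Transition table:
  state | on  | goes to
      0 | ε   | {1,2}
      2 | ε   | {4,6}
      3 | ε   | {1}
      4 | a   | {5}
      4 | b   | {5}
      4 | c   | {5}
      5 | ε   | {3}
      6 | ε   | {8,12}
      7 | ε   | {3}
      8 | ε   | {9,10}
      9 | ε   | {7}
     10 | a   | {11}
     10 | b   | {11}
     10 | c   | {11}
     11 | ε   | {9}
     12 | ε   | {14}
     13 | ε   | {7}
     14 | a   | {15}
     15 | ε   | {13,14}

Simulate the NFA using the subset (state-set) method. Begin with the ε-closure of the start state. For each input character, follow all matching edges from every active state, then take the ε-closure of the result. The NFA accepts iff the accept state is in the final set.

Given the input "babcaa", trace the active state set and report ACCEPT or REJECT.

S₀ = ε-closure({0}) = {0,1,2,3,4,6,7,8,9,10,12,14}
'b' @ 1: {1,3,5,7,9,11}  [accepting]
'a' @ 2: {}  — dead — no transitions
rest 'bcaa' ignored (set empty)
after full input: {}  (accept=1 not in)

Answer: REJECT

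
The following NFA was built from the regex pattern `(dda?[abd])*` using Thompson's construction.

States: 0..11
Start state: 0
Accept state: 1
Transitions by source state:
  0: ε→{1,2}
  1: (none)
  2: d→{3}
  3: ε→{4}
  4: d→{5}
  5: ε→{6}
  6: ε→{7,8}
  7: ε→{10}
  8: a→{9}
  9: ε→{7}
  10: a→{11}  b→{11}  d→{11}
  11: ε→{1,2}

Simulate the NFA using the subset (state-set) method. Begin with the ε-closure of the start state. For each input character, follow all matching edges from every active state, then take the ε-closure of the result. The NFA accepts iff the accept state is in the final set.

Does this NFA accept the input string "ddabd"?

S₀ = ε-closure({0}) = {0,1,2}
'd' @ 1: {3,4}
'd' @ 2: {5,6,7,8,10}
'a' @ 3: {1,2,7,9,10,11}  (accept∈set)
'b' @ 4: {1,2,11}  (accept∈set)
'd' @ 5: {3,4}
after full input: {3,4}  (accept=1 not in)

Answer: REJECT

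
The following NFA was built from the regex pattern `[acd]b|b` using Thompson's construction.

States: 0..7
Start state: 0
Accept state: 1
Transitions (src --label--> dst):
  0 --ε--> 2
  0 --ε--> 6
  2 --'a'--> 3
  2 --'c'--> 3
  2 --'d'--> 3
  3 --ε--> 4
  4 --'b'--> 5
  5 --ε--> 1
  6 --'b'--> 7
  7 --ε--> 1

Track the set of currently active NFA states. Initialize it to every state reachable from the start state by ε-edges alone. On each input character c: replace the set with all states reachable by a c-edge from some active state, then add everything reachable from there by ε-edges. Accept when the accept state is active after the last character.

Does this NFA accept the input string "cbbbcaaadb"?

Answer: REJECT

Derivation:
start: ε-closure({0}) = {0,2,6}
'c' @ 1: {3,4}
'b' @ 2: {1,5}  (accept∈set)
'b' @ 3: {}  — dead — no transitions
rest 'bcaaadb' ignored (set empty)
final: {}; accept 1 not in set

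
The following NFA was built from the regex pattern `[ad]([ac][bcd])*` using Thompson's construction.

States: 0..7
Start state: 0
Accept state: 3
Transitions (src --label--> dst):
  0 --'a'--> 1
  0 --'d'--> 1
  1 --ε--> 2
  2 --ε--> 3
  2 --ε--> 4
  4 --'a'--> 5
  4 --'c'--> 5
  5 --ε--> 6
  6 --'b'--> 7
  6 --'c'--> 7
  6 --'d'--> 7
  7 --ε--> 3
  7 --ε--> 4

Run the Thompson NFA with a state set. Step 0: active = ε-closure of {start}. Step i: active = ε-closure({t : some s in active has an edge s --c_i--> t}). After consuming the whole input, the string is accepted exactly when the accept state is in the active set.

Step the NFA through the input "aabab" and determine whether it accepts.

start: ε-closure({0}) = {0}
'a' @ 1: {1,2,3,4}  (accept∈set)
'a' @ 2: {5,6}
'b' @ 3: {3,4,7}  (accept∈set)
'a' @ 4: {5,6}
'b' @ 5: {3,4,7}  (accept∈set)
after full input: {3,4,7}  (accept=3 in)

Answer: ACCEPT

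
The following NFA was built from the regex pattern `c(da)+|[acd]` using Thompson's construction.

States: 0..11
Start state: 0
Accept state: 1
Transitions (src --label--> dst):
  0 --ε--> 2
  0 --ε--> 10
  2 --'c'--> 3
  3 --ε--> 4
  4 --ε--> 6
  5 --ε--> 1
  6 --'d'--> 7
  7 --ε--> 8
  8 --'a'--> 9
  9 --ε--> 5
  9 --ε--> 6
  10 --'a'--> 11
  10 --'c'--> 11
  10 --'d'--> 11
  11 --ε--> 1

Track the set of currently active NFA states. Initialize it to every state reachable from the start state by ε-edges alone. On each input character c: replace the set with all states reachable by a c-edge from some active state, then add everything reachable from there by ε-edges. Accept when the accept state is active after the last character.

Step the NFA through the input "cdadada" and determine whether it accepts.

Answer: ACCEPT

Steps:
initial (ε-close {0}): {0,2,10}
'c' @ 1: {1,3,4,6,11}  [accepting]
'd' @ 2: {7,8}
'a' @ 3: {1,5,6,9}  [accepting]
'd' @ 4: {7,8}
'a' @ 5: {1,5,6,9}  [accepting]
'd' @ 6: {7,8}
'a' @ 7: {1,5,6,9}  [accepting]
end set {1,5,6,9} — state 1 in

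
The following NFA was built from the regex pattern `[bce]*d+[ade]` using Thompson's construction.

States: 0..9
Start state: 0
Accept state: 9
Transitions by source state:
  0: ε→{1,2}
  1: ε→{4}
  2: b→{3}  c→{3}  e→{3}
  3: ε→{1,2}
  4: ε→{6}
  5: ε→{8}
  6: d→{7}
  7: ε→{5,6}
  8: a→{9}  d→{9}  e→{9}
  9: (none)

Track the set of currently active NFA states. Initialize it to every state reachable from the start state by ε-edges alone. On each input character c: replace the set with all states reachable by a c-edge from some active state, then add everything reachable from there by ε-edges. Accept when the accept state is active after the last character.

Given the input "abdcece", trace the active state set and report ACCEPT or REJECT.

Answer: REJECT

Steps:
initial (ε-close {0}): {0,1,2,4,6}
'a' @ 1: {}  — no active states
rest 'bdcece' ignored (set empty)
after full input: {}  (accept=9 not in)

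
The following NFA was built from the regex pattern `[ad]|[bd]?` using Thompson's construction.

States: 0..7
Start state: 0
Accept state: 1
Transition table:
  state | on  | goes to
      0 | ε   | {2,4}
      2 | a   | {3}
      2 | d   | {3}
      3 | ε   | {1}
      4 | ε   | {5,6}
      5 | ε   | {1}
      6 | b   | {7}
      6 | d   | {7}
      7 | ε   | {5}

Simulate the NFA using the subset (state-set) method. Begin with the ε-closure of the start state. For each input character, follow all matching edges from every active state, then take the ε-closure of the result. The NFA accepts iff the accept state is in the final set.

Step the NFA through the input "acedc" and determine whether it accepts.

Answer: REJECT

Derivation:
S₀ = ε-closure({0}) = {0,1,2,4,5,6}
'a' @ 1: {1,3}  (accept∈set)
'c' @ 2: {}  — state set empty
rest 'edc' ignored (set empty)
end set {} — state 1 not in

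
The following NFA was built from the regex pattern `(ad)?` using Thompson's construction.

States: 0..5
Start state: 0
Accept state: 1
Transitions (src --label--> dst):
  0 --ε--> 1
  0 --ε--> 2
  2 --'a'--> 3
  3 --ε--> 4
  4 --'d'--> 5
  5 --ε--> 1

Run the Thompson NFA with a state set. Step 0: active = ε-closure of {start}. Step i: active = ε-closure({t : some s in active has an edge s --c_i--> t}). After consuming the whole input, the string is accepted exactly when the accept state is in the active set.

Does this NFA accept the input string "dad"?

Answer: REJECT

Derivation:
initial (ε-close {0}): {0,1,2}
'd' @ 1: {}  — dead — no transitions
rest 'ad' ignored (set empty)
end set {} — state 1 not in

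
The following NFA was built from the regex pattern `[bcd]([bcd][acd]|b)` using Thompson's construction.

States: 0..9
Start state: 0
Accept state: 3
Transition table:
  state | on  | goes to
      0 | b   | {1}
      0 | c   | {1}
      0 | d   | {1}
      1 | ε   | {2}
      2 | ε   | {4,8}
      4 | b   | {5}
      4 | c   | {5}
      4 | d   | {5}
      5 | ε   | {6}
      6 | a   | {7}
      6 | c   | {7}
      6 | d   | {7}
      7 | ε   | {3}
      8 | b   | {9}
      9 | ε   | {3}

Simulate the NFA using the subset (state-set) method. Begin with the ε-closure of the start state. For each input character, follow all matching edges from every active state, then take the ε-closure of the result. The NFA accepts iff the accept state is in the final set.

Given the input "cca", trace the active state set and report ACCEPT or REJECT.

S₀ = ε-closure({0}) = {0}
'c' @ 1: {1,2,4,8}
'c' @ 2: {5,6}
'a' @ 3: {3,7}  ✓accept
end set {3,7} — state 3 in

Answer: ACCEPT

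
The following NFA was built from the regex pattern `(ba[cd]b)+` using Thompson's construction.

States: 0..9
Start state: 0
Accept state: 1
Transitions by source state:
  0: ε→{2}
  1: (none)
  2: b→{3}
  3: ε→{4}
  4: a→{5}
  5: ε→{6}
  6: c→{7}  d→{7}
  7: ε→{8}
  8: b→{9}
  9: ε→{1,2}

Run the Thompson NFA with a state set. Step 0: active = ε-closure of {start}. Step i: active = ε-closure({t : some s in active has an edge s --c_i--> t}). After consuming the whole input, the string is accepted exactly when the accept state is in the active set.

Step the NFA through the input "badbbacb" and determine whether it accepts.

Answer: ACCEPT

Derivation:
start: ε-closure({0}) = {0,2}
'b' @ 1: {3,4}
'a' @ 2: {5,6}
'd' @ 3: {7,8}
'b' @ 4: {1,2,9}  ✓accept
'b' @ 5: {3,4}
'a' @ 6: {5,6}
'c' @ 7: {7,8}
'b' @ 8: {1,2,9}  ✓accept
after full input: {1,2,9}  (accept=1 in)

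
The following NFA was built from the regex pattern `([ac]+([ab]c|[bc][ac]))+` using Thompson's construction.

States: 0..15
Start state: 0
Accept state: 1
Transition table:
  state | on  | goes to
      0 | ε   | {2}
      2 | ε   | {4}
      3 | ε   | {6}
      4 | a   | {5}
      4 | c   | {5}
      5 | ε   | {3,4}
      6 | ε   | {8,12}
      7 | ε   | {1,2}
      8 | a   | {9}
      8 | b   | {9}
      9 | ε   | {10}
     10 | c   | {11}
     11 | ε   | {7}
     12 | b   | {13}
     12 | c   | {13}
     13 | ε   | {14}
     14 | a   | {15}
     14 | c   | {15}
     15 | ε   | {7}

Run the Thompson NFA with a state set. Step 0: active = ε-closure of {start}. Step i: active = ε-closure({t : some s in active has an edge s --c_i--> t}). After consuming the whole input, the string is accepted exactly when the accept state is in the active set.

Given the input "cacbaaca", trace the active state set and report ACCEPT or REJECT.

Answer: ACCEPT

Derivation:
initial (ε-close {0}): {0,2,4}
'c' @ 1: {3,4,5,6,8,12}
'a' @ 2: {3,4,5,6,8,9,10,12}
'c' @ 3: {1,2,3,4,5,6,7,8,11,12,13,14}  ✓accept
'b' @ 4: {9,10,13,14}
'a' @ 5: {1,2,4,7,15}  ✓accept
'a' @ 6: {3,4,5,6,8,12}
'c' @ 7: {3,4,5,6,8,12,13,14}
'a' @ 8: {1,2,3,4,5,6,7,8,9,10,12,15}  ✓accept
final: {1,2,3,4,5,6,7,8,9,10,12,15}; accept 1 in set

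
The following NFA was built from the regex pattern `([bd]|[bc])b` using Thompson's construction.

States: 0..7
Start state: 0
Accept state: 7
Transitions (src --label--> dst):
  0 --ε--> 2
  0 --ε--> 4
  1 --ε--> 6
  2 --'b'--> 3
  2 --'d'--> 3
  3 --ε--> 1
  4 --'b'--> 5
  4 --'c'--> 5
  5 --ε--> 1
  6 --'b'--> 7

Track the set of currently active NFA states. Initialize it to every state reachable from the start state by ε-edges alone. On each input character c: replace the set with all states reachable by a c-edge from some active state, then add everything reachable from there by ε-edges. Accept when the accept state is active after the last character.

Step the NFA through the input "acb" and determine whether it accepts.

start: ε-closure({0}) = {0,2,4}
'a' @ 1: {}  — no active states
rest 'cb' ignored (set empty)
end set {} — state 7 not in

Answer: REJECT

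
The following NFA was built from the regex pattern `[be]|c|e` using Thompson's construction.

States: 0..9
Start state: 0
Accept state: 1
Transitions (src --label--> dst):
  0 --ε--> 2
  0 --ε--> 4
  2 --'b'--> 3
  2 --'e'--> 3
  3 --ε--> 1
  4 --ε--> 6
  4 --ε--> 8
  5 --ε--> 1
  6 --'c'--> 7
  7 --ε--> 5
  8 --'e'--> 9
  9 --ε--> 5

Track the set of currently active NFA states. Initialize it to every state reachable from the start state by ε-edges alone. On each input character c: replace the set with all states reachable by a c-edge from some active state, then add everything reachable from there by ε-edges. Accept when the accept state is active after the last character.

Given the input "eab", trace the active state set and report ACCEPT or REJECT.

Answer: REJECT

Trace:
start: ε-closure({0}) = {0,2,4,6,8}
'e' @ 1: {1,3,5,9}  [accepting]
'a' @ 2: {}  — state set empty
rest 'b' ignored (set empty)
after full input: {}  (accept=1 not in)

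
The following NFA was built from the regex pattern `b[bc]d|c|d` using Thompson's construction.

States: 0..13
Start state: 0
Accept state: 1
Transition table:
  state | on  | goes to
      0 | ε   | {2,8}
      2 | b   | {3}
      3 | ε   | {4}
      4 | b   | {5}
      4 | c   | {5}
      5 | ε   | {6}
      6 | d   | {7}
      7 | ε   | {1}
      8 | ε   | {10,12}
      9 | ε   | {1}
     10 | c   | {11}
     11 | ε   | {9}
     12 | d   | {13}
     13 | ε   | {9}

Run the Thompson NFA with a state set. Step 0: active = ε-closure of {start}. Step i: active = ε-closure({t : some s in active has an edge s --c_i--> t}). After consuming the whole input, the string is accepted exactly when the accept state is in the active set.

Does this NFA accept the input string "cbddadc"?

start: ε-closure({0}) = {0,2,8,10,12}
'c' @ 1: {1,9,11}  ✓accept
'b' @ 2: {}  — no active states
rest 'ddadc' ignored (set empty)
after full input: {}  (accept=1 not in)

Answer: REJECT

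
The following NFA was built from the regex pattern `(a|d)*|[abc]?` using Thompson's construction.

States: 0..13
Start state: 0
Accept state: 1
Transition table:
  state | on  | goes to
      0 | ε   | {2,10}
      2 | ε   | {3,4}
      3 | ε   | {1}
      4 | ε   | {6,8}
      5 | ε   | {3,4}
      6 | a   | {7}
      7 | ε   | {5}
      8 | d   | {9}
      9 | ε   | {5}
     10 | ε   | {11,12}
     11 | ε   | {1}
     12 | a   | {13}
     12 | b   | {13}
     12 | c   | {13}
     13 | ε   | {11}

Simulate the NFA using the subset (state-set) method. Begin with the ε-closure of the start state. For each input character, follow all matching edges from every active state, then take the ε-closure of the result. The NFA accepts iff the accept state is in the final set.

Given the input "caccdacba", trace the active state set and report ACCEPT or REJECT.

S₀ = ε-closure({0}) = {0,1,2,3,4,6,8,10,11,12}
'c' @ 1: {1,11,13}  (accept∈set)
'a' @ 2: {}  — no active states
rest 'ccdacba' ignored (set empty)
end set {} — state 1 not in

Answer: REJECT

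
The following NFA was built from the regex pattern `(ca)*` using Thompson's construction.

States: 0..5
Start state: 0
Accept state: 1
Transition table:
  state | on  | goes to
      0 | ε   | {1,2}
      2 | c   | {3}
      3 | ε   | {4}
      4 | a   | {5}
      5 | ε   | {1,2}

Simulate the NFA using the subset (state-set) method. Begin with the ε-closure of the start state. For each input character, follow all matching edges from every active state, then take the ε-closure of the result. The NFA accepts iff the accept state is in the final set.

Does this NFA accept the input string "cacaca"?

initial (ε-close {0}): {0,1,2}
'c' @ 1: {3,4}
'a' @ 2: {1,2,5}  ✓accept
'c' @ 3: {3,4}
'a' @ 4: {1,2,5}  ✓accept
'c' @ 5: {3,4}
'a' @ 6: {1,2,5}  ✓accept
after full input: {1,2,5}  (accept=1 in)

Answer: ACCEPT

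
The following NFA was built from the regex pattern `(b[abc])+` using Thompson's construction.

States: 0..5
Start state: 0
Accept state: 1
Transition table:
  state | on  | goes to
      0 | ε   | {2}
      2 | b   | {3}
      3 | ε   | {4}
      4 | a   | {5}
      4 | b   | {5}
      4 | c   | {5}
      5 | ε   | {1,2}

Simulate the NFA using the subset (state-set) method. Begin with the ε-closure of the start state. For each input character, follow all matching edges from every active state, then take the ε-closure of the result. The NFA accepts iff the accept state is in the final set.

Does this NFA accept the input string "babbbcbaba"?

Answer: ACCEPT

Derivation:
start: ε-closure({0}) = {0,2}
'b' @ 1: {3,4}
'a' @ 2: {1,2,5}  [accepting]
'b' @ 3: {3,4}
'b' @ 4: {1,2,5}  [accepting]
'b' @ 5: {3,4}
'c' @ 6: {1,2,5}  [accepting]
'b' @ 7: {3,4}
'a' @ 8: {1,2,5}  [accepting]
'b' @ 9: {3,4}
'a' @ 10: {1,2,5}  [accepting]
after full input: {1,2,5}  (accept=1 in)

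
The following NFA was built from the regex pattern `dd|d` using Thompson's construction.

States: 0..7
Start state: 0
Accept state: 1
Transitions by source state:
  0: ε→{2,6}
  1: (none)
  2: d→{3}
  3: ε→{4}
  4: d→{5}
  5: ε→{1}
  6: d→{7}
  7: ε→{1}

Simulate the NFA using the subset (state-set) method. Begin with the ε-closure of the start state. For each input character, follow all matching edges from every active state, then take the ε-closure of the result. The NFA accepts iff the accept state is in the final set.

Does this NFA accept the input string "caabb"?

S₀ = ε-closure({0}) = {0,2,6}
'c' @ 1: {}  — state set empty
rest 'aabb' ignored (set empty)
final: {}; accept 1 not in set

Answer: REJECT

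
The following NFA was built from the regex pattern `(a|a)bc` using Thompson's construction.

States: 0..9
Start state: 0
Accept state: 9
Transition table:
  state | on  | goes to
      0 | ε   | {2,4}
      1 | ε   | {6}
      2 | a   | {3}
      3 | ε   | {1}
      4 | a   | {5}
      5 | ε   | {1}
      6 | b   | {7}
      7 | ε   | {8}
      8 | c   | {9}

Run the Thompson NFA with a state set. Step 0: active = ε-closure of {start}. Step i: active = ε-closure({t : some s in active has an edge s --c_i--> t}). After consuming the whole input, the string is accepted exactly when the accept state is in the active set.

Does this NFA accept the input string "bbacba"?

Answer: REJECT

Derivation:
start: ε-closure({0}) = {0,2,4}
'b' @ 1: {}  — no active states
rest 'bacba' ignored (set empty)
final: {}; accept 9 not in set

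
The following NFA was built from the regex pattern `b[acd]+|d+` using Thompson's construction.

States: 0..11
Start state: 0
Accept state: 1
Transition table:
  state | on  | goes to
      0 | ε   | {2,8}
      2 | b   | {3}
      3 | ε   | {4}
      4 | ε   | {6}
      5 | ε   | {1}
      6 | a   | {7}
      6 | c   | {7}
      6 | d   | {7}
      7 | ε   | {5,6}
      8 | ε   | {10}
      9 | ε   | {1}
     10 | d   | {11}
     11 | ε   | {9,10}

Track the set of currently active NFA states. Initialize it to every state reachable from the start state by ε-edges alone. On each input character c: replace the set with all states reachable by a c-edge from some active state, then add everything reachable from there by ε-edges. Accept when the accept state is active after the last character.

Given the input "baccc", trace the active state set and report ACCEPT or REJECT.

S₀ = ε-closure({0}) = {0,2,8,10}
'b' @ 1: {3,4,6}
'a' @ 2: {1,5,6,7}  [accepting]
'c' @ 3: {1,5,6,7}  [accepting]
'c' @ 4: {1,5,6,7}  [accepting]
'c' @ 5: {1,5,6,7}  [accepting]
final: {1,5,6,7}; accept 1 in set

Answer: ACCEPT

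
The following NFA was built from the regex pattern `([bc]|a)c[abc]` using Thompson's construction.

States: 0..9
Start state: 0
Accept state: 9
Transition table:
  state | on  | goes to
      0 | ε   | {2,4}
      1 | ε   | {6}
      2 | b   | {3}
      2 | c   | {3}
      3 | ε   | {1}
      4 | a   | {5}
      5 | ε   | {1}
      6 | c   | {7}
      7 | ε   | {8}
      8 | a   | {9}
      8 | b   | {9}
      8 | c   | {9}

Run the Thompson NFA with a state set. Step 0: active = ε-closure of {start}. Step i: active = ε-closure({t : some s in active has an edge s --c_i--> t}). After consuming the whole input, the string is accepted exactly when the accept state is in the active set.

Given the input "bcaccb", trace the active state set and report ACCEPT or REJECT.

start: ε-closure({0}) = {0,2,4}
'b' @ 1: {1,3,6}
'c' @ 2: {7,8}
'a' @ 3: {9}  ✓accept
'c' @ 4: {}  — state set empty
rest 'cb' ignored (set empty)
final: {}; accept 9 not in set

Answer: REJECT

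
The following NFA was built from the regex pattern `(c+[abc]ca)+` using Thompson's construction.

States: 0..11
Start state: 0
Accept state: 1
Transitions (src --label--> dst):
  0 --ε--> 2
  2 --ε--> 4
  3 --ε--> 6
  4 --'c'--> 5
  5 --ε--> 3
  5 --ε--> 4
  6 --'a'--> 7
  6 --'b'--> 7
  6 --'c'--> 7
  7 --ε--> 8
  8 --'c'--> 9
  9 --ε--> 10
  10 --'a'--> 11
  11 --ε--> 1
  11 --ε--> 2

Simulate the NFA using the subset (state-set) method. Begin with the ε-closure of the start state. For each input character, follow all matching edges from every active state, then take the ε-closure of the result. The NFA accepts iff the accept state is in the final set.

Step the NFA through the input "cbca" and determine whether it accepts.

start: ε-closure({0}) = {0,2,4}
'c' @ 1: {3,4,5,6}
'b' @ 2: {7,8}
'c' @ 3: {9,10}
'a' @ 4: {1,2,4,11}  [accepting]
end set {1,2,4,11} — state 1 in

Answer: ACCEPT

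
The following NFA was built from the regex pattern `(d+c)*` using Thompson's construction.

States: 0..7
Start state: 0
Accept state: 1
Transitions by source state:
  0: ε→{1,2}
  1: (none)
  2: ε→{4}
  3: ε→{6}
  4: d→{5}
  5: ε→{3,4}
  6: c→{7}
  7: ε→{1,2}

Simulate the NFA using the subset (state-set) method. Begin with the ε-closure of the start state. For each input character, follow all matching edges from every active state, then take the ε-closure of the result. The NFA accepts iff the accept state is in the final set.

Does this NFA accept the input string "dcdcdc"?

S₀ = ε-closure({0}) = {0,1,2,4}
'd' @ 1: {3,4,5,6}
'c' @ 2: {1,2,4,7}  (accept∈set)
'd' @ 3: {3,4,5,6}
'c' @ 4: {1,2,4,7}  (accept∈set)
'd' @ 5: {3,4,5,6}
'c' @ 6: {1,2,4,7}  (accept∈set)
final: {1,2,4,7}; accept 1 in set

Answer: ACCEPT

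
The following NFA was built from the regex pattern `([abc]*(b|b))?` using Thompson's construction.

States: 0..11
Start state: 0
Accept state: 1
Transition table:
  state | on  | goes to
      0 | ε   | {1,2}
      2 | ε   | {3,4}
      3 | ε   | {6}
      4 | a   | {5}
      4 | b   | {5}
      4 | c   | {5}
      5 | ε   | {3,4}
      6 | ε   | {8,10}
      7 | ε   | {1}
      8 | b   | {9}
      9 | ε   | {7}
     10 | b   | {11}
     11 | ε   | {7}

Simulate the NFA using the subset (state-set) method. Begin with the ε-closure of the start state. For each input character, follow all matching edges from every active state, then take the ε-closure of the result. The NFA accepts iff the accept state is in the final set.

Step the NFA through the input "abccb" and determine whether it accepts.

initial (ε-close {0}): {0,1,2,3,4,6,8,10}
'a' @ 1: {3,4,5,6,8,10}
'b' @ 2: {1,3,4,5,6,7,8,9,10,11}  [accepting]
'c' @ 3: {3,4,5,6,8,10}
'c' @ 4: {3,4,5,6,8,10}
'b' @ 5: {1,3,4,5,6,7,8,9,10,11}  [accepting]
after full input: {1,3,4,5,6,7,8,9,10,11}  (accept=1 in)

Answer: ACCEPT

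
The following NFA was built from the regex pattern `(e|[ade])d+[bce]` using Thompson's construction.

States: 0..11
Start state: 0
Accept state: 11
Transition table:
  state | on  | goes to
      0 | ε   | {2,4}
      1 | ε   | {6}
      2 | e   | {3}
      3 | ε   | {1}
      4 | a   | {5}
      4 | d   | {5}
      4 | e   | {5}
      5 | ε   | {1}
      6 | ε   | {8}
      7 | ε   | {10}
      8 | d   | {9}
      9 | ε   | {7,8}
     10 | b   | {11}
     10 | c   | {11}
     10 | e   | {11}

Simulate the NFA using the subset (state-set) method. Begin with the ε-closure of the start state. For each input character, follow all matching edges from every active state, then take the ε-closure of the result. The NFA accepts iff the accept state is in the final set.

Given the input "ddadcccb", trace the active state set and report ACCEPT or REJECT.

Answer: REJECT

Steps:
S₀ = ε-closure({0}) = {0,2,4}
'd' @ 1: {1,5,6,8}
'd' @ 2: {7,8,9,10}
'a' @ 3: {}  — dead — no transitions
rest 'dcccb' ignored (set empty)
final: {}; accept 11 not in set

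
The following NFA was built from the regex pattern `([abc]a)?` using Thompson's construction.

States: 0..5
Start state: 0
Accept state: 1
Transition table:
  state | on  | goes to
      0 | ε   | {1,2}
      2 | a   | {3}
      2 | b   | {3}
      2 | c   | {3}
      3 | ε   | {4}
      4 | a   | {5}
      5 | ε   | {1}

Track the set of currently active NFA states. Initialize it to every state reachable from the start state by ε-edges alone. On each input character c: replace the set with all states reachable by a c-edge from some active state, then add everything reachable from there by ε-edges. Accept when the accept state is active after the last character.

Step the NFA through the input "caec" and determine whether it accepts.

Answer: REJECT

Trace:
initial (ε-close {0}): {0,1,2}
'c' @ 1: {3,4}
'a' @ 2: {1,5}  (accept∈set)
'e' @ 3: {}  — dead — no transitions
rest 'c' ignored (set empty)
after full input: {}  (accept=1 not in)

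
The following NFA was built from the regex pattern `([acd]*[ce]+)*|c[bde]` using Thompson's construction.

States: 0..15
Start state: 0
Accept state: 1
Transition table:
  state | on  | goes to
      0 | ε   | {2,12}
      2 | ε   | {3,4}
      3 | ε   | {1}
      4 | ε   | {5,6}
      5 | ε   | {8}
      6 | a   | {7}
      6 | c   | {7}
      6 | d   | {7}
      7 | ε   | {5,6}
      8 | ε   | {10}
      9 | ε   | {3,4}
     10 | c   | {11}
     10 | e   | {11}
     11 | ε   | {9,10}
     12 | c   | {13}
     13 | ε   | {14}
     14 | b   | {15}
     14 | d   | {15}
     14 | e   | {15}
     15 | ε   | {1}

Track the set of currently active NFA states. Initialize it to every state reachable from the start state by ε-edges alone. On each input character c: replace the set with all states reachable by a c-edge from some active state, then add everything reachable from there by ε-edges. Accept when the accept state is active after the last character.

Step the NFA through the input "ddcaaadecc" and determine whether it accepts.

Answer: ACCEPT

Trace:
initial (ε-close {0}): {0,1,2,3,4,5,6,8,10,12}
'd' @ 1: {5,6,7,8,10}
'd' @ 2: {5,6,7,8,10}
'c' @ 3: {1,3,4,5,6,7,8,9,10,11}  ✓accept
'a' @ 4: {5,6,7,8,10}
'a' @ 5: {5,6,7,8,10}
'a' @ 6: {5,6,7,8,10}
'd' @ 7: {5,6,7,8,10}
'e' @ 8: {1,3,4,5,6,8,9,10,11}  ✓accept
'c' @ 9: {1,3,4,5,6,7,8,9,10,11}  ✓accept
'c' @ 10: {1,3,4,5,6,7,8,9,10,11}  ✓accept
after full input: {1,3,4,5,6,7,8,9,10,11}  (accept=1 in)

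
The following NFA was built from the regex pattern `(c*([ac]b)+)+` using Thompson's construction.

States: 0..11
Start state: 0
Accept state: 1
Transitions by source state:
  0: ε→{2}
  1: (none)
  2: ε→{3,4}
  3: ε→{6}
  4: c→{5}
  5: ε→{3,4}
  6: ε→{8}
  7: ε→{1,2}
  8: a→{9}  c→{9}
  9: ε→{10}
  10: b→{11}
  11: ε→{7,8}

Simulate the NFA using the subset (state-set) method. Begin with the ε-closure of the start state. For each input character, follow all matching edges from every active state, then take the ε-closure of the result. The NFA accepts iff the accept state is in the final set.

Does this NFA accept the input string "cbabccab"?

initial (ε-close {0}): {0,2,3,4,6,8}
'c' @ 1: {3,4,5,6,8,9,10}
'b' @ 2: {1,2,3,4,6,7,8,11}  ✓accept
'a' @ 3: {9,10}
'b' @ 4: {1,2,3,4,6,7,8,11}  ✓accept
'c' @ 5: {3,4,5,6,8,9,10}
'c' @ 6: {3,4,5,6,8,9,10}
'a' @ 7: {9,10}
'b' @ 8: {1,2,3,4,6,7,8,11}  ✓accept
end set {1,2,3,4,6,7,8,11} — state 1 in

Answer: ACCEPT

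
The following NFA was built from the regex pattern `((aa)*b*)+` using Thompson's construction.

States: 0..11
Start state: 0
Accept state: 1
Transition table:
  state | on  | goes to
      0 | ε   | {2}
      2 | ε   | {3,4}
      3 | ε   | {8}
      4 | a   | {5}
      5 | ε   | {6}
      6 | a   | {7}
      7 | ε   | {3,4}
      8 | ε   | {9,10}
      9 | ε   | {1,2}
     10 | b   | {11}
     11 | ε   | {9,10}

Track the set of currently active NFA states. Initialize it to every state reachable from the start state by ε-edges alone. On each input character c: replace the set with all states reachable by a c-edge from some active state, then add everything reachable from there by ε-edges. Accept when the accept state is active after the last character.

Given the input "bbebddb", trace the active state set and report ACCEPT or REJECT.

Answer: REJECT

Trace:
initial (ε-close {0}): {0,1,2,3,4,8,9,10}
'b' @ 1: {1,2,3,4,8,9,10,11}  (accept∈set)
'b' @ 2: {1,2,3,4,8,9,10,11}  (accept∈set)
'e' @ 3: {}  — state set empty
rest 'bddb' ignored (set empty)
end set {} — state 1 not in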